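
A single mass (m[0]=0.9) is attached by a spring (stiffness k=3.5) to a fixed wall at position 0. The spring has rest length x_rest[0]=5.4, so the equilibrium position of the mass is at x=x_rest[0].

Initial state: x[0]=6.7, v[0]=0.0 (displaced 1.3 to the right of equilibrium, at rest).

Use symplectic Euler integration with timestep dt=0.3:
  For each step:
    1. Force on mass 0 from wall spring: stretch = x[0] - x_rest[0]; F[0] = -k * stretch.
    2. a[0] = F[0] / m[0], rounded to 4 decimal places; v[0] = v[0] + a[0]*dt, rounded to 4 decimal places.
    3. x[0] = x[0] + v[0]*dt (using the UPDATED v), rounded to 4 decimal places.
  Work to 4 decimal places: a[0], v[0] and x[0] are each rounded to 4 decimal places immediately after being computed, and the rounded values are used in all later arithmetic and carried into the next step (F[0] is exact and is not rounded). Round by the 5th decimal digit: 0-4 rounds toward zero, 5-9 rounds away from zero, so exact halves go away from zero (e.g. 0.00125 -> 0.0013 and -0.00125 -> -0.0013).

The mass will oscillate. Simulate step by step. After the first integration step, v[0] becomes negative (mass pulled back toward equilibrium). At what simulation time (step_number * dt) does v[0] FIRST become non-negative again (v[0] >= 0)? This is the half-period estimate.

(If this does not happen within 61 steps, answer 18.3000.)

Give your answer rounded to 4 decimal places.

Step 0: x=[6.7000] v=[0.0000]
Step 1: x=[6.2450] v=[-1.5167]
Step 2: x=[5.4943] v=[-2.5025]
Step 3: x=[4.7106] v=[-2.6125]
Step 4: x=[4.1681] v=[-1.8082]
Step 5: x=[4.0568] v=[-0.3710]
Step 6: x=[4.4156] v=[1.1961]
First v>=0 after going negative at step 6, time=1.8000

Answer: 1.8000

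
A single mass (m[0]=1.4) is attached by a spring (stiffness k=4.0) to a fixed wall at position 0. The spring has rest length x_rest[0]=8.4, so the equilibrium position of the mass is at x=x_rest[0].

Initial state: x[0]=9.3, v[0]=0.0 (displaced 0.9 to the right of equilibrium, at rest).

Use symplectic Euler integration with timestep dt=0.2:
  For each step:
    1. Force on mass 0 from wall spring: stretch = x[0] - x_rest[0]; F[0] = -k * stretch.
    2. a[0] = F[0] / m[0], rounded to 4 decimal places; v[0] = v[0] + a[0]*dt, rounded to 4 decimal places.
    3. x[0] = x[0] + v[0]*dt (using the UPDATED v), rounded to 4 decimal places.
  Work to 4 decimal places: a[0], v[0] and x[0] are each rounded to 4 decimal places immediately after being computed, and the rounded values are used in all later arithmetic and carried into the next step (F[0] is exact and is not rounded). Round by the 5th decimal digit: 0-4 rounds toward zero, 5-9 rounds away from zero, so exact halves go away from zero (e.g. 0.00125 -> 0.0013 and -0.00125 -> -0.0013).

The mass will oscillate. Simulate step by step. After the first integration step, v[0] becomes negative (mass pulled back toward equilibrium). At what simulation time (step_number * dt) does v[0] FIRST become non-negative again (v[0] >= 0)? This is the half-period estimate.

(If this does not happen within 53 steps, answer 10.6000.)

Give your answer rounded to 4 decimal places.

Step 0: x=[9.3000] v=[0.0000]
Step 1: x=[9.1971] v=[-0.5143]
Step 2: x=[9.0031] v=[-0.9698]
Step 3: x=[8.7402] v=[-1.3144]
Step 4: x=[8.4384] v=[-1.5088]
Step 5: x=[8.1323] v=[-1.5307]
Step 6: x=[7.8568] v=[-1.3777]
Step 7: x=[7.6433] v=[-1.0673]
Step 8: x=[7.5163] v=[-0.6349]
Step 9: x=[7.4903] v=[-0.1299]
Step 10: x=[7.5683] v=[0.3899]
First v>=0 after going negative at step 10, time=2.0000

Answer: 2.0000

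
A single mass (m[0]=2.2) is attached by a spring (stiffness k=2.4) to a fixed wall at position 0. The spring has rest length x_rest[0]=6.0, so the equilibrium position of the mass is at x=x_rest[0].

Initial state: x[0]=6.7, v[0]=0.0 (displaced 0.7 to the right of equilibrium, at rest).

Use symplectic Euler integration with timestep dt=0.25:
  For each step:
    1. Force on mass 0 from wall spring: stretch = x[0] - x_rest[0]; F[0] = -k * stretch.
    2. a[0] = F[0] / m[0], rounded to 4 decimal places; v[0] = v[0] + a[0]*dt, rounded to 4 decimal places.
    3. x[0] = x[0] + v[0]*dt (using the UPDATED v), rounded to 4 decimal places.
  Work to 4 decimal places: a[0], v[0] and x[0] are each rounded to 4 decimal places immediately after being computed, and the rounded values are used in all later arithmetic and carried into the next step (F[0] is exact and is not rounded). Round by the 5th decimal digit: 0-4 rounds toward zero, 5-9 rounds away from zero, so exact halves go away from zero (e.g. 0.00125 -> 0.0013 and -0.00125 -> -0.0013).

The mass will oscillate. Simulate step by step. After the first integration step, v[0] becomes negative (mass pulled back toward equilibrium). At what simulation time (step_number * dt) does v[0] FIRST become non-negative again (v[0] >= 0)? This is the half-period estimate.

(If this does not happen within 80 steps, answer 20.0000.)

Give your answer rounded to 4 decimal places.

Answer: 3.0000

Derivation:
Step 0: x=[6.7000] v=[0.0000]
Step 1: x=[6.6523] v=[-0.1909]
Step 2: x=[6.5601] v=[-0.3688]
Step 3: x=[6.4297] v=[-0.5216]
Step 4: x=[6.2700] v=[-0.6388]
Step 5: x=[6.0919] v=[-0.7124]
Step 6: x=[5.9075] v=[-0.7375]
Step 7: x=[5.7294] v=[-0.7123]
Step 8: x=[5.5698] v=[-0.6385]
Step 9: x=[5.4395] v=[-0.5212]
Step 10: x=[5.3474] v=[-0.3683]
Step 11: x=[5.2998] v=[-0.1903]
Step 12: x=[5.3000] v=[0.0007]
First v>=0 after going negative at step 12, time=3.0000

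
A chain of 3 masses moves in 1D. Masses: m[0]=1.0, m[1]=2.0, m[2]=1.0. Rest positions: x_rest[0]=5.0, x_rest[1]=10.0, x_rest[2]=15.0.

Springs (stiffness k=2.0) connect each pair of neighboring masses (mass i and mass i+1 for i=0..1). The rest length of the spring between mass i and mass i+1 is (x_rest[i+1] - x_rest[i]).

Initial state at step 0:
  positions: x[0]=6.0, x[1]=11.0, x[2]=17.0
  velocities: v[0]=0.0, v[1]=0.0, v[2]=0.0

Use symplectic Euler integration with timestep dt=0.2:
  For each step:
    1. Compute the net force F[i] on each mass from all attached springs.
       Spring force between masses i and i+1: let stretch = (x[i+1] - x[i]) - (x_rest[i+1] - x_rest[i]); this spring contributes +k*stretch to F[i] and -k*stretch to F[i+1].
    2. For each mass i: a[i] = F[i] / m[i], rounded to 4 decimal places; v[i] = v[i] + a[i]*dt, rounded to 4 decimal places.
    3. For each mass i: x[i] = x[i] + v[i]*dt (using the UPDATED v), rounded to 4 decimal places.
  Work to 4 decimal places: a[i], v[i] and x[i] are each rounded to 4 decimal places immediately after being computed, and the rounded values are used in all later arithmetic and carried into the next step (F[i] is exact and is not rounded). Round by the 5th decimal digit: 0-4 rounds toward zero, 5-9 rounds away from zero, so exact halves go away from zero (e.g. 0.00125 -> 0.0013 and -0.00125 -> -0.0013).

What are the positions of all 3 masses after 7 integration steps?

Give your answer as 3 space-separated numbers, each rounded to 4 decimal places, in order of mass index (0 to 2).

Answer: 6.2639 11.5033 15.7295

Derivation:
Step 0: x=[6.0000 11.0000 17.0000] v=[0.0000 0.0000 0.0000]
Step 1: x=[6.0000 11.0400 16.9200] v=[0.0000 0.2000 -0.4000]
Step 2: x=[6.0032 11.1136 16.7696] v=[0.0160 0.3680 -0.7520]
Step 3: x=[6.0152 11.2090 16.5667] v=[0.0602 0.4771 -1.0144]
Step 4: x=[6.0427 11.3110 16.3352] v=[0.1377 0.5099 -1.1575]
Step 5: x=[6.0917 11.4032 16.1018] v=[0.2450 0.4611 -1.1672]
Step 6: x=[6.1656 11.4709 15.8925] v=[0.3696 0.3385 -1.0466]
Step 7: x=[6.2639 11.5033 15.7295] v=[0.4917 0.1618 -0.8152]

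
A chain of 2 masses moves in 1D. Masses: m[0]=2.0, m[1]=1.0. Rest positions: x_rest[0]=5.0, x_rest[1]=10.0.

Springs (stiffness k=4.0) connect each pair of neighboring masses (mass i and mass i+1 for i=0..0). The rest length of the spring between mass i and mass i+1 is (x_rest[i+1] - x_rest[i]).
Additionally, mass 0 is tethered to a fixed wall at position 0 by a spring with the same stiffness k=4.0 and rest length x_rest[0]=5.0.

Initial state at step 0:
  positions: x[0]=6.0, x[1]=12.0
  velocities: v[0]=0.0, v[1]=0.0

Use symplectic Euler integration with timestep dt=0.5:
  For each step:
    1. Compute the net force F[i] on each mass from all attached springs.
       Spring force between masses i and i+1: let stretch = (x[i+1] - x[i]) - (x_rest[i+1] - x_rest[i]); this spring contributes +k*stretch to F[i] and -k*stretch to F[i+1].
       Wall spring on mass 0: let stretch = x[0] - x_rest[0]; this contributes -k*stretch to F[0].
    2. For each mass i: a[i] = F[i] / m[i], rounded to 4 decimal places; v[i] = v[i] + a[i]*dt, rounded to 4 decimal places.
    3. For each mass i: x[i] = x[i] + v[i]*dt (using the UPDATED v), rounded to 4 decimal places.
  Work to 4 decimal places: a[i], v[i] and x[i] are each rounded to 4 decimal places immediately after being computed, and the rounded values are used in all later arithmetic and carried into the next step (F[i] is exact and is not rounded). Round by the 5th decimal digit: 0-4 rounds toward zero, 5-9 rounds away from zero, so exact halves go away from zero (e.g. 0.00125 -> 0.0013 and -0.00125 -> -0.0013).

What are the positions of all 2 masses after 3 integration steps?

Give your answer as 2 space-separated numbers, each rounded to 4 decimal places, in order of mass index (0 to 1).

Answer: 4.5000 9.5000

Derivation:
Step 0: x=[6.0000 12.0000] v=[0.0000 0.0000]
Step 1: x=[6.0000 11.0000] v=[0.0000 -2.0000]
Step 2: x=[5.5000 10.0000] v=[-1.0000 -2.0000]
Step 3: x=[4.5000 9.5000] v=[-2.0000 -1.0000]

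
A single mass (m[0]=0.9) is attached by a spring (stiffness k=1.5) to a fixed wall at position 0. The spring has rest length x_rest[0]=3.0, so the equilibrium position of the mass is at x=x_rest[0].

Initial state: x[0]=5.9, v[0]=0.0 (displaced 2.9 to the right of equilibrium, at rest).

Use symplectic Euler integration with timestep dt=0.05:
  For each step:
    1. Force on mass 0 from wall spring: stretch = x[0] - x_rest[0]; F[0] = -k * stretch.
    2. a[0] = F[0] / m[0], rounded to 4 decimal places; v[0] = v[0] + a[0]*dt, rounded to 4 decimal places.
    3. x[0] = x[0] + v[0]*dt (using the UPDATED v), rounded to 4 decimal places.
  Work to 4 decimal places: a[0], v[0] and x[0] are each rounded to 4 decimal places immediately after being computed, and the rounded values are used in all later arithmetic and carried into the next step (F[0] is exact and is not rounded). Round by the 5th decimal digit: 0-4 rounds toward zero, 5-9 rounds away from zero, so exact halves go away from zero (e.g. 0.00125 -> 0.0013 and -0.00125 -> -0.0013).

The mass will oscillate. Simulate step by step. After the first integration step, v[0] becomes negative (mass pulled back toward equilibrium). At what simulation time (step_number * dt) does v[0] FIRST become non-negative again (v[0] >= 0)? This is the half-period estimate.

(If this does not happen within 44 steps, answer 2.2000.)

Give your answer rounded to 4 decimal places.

Answer: 2.2000

Derivation:
Step 0: x=[5.9000] v=[0.0000]
Step 1: x=[5.8879] v=[-0.2417]
Step 2: x=[5.8638] v=[-0.4824]
Step 3: x=[5.8277] v=[-0.7211]
Step 4: x=[5.7799] v=[-0.9567]
Step 5: x=[5.7205] v=[-1.1884]
Step 6: x=[5.6497] v=[-1.4151]
Step 7: x=[5.5679] v=[-1.6359]
Step 8: x=[5.4754] v=[-1.8499]
Step 9: x=[5.3726] v=[-2.0562]
Step 10: x=[5.2599] v=[-2.2539]
Step 11: x=[5.1378] v=[-2.4422]
Step 12: x=[5.0068] v=[-2.6204]
Step 13: x=[4.8674] v=[-2.7876]
Step 14: x=[4.7202] v=[-2.9432]
Step 15: x=[4.5659] v=[-3.0866]
Step 16: x=[4.4050] v=[-3.2171]
Step 17: x=[4.2383] v=[-3.3342]
Step 18: x=[4.0664] v=[-3.4374]
Step 19: x=[3.8901] v=[-3.5263]
Step 20: x=[3.7101] v=[-3.6005]
Step 21: x=[3.5271] v=[-3.6597]
Step 22: x=[3.3419] v=[-3.7036]
Step 23: x=[3.1553] v=[-3.7321]
Step 24: x=[2.9681] v=[-3.7450]
Step 25: x=[2.7810] v=[-3.7423]
Step 26: x=[2.5948] v=[-3.7241]
Step 27: x=[2.4103] v=[-3.6903]
Step 28: x=[2.2282] v=[-3.6412]
Step 29: x=[2.0494] v=[-3.5769]
Step 30: x=[1.8745] v=[-3.4977]
Step 31: x=[1.7043] v=[-3.4039]
Step 32: x=[1.5395] v=[-3.2959]
Step 33: x=[1.3808] v=[-3.1742]
Step 34: x=[1.2288] v=[-3.0393]
Step 35: x=[1.0842] v=[-2.8917]
Step 36: x=[0.9476] v=[-2.7321]
Step 37: x=[0.8195] v=[-2.5611]
Step 38: x=[0.7005] v=[-2.3794]
Step 39: x=[0.5911] v=[-2.1878]
Step 40: x=[0.4917] v=[-1.9871]
Step 41: x=[0.4028] v=[-1.7781]
Step 42: x=[0.3247] v=[-1.5617]
Step 43: x=[0.2578] v=[-1.3388]
Step 44: x=[0.2023] v=[-1.1103]
v[0] did not become non-negative within 44 steps; using fallback time=2.2000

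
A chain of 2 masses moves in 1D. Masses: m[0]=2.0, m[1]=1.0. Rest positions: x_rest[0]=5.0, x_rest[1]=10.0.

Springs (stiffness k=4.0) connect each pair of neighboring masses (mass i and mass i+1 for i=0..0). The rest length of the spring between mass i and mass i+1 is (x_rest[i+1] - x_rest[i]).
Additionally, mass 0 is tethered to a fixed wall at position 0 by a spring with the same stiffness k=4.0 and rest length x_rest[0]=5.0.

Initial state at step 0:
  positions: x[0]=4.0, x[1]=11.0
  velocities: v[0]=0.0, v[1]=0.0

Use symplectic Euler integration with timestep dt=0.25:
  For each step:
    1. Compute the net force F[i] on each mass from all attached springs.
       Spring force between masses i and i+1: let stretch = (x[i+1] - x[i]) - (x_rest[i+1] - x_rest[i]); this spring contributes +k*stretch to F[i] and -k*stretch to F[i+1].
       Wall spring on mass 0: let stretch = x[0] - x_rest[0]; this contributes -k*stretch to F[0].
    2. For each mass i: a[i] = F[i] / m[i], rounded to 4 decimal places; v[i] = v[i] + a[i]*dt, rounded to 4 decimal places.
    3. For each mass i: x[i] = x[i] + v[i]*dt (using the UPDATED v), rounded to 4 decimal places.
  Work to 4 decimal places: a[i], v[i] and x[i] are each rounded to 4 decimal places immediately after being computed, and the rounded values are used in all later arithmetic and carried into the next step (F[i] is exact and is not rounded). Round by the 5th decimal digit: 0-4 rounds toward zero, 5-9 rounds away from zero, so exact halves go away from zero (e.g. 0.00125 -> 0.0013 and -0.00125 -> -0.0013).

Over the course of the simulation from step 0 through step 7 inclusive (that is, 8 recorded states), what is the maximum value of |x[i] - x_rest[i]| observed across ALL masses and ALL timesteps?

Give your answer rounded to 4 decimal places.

Step 0: x=[4.0000 11.0000] v=[0.0000 0.0000]
Step 1: x=[4.3750 10.5000] v=[1.5000 -2.0000]
Step 2: x=[4.9688 9.7188] v=[2.3750 -3.1250]
Step 3: x=[5.5352 9.0001] v=[2.2656 -2.8750]
Step 4: x=[5.8428 8.6651] v=[1.2305 -1.3399]
Step 5: x=[5.7729 8.8746] v=[-0.2798 0.8378]
Step 6: x=[5.3691 9.5586] v=[-1.6154 2.7361]
Step 7: x=[4.8178 10.4453] v=[-2.2052 3.5466]
Max displacement = 1.3349

Answer: 1.3349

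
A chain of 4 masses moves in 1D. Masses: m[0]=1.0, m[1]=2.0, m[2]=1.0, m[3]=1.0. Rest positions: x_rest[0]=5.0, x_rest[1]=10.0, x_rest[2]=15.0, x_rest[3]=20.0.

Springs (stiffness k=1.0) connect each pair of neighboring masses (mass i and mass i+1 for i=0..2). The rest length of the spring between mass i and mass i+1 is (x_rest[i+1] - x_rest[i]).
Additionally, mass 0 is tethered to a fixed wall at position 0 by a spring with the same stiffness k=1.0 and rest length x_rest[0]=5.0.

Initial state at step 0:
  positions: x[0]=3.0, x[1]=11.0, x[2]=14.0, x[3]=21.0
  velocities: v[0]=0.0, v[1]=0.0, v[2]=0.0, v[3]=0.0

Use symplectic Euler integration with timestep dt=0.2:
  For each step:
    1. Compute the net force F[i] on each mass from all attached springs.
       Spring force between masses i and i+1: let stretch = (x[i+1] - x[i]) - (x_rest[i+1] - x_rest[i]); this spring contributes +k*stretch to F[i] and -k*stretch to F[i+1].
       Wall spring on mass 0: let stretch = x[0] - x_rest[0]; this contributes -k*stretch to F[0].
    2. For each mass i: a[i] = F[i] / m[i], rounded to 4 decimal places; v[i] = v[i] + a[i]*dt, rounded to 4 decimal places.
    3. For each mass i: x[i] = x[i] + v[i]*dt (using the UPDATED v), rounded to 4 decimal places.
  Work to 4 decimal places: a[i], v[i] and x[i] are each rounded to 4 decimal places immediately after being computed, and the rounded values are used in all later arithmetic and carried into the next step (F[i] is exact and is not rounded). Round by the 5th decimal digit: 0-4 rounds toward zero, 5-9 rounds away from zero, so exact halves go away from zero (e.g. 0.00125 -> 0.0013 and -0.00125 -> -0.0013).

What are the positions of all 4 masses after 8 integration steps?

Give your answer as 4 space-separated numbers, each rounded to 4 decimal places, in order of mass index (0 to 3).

Step 0: x=[3.0000 11.0000 14.0000 21.0000] v=[0.0000 0.0000 0.0000 0.0000]
Step 1: x=[3.2000 10.9000 14.1600 20.9200] v=[1.0000 -0.5000 0.8000 -0.4000]
Step 2: x=[3.5800 10.7112 14.4600 20.7696] v=[1.9000 -0.9440 1.5000 -0.7520]
Step 3: x=[4.1020 10.4548 14.8624 20.5668] v=[2.6102 -1.2822 2.0122 -1.0139]
Step 4: x=[4.7141 10.1595 15.3167 20.3358] v=[3.0604 -1.4767 2.2716 -1.1548]
Step 5: x=[5.3554 9.8584 15.7655 20.1041] v=[3.2067 -1.5055 2.2440 -1.1586]
Step 6: x=[5.9626 9.5854 16.1516 19.8988] v=[3.0362 -1.3651 1.9303 -1.0263]
Step 7: x=[6.4762 9.3712 16.4249 19.7437] v=[2.5682 -1.0708 1.3665 -0.7757]
Step 8: x=[6.8466 9.2402 16.5488 19.6558] v=[1.8520 -0.6549 0.6195 -0.4395]

Answer: 6.8466 9.2402 16.5488 19.6558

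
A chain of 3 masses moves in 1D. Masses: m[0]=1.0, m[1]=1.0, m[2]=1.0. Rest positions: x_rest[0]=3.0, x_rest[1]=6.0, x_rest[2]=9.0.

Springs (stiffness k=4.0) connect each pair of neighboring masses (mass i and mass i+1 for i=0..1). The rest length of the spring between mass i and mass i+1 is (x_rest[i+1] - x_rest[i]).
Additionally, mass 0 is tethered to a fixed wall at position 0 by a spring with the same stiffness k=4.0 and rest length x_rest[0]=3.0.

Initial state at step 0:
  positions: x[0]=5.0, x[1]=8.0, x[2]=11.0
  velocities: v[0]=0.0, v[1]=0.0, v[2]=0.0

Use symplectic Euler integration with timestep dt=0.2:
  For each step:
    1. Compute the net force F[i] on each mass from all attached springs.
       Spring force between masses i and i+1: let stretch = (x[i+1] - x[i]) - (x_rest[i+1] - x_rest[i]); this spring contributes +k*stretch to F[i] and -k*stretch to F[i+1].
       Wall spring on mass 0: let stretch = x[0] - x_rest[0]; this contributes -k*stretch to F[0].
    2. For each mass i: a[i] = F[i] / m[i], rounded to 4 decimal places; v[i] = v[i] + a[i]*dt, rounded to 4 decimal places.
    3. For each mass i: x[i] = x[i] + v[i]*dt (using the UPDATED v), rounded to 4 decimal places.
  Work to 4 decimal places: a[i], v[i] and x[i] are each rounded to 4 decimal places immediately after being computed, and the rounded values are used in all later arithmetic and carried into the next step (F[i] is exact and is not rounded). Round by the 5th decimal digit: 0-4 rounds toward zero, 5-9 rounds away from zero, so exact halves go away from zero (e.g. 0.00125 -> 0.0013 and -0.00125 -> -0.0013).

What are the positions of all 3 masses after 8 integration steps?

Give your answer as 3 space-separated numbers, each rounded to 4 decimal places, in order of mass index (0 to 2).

Step 0: x=[5.0000 8.0000 11.0000] v=[0.0000 0.0000 0.0000]
Step 1: x=[4.6800 8.0000 11.0000] v=[-1.6000 0.0000 0.0000]
Step 2: x=[4.1424 7.9488 11.0000] v=[-2.6880 -0.2560 0.0000]
Step 3: x=[3.5510 7.7768 10.9918] v=[-2.9568 -0.8602 -0.0410]
Step 4: x=[3.0676 7.4430 10.9492] v=[-2.4170 -1.6688 -0.2130]
Step 5: x=[2.7934 6.9702 10.8256] v=[-1.3708 -2.3642 -0.6180]
Step 6: x=[2.7406 6.4459 10.5651] v=[-0.2641 -2.6213 -1.3023]
Step 7: x=[2.8421 5.9879 10.1256] v=[0.5077 -2.2902 -2.1977]
Step 8: x=[2.9922 5.6886 9.5040] v=[0.7507 -1.4967 -3.1079]

Answer: 2.9922 5.6886 9.5040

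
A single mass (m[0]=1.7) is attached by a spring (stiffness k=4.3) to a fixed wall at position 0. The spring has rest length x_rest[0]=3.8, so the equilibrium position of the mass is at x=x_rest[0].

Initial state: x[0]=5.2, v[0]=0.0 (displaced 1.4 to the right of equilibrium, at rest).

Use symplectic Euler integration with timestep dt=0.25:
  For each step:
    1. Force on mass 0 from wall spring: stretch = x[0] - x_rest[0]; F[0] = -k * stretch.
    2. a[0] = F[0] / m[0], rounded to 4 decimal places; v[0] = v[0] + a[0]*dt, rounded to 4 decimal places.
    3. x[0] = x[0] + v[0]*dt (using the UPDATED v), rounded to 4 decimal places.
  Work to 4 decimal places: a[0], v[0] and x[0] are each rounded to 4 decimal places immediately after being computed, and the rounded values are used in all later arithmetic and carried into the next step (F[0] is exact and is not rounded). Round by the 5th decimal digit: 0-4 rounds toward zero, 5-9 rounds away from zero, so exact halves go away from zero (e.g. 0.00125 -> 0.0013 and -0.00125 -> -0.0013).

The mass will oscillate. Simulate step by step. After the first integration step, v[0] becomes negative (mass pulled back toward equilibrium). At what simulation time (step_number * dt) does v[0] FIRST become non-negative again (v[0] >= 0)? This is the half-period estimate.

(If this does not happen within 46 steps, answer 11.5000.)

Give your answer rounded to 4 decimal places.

Answer: 2.0000

Derivation:
Step 0: x=[5.2000] v=[0.0000]
Step 1: x=[4.9787] v=[-0.8853]
Step 2: x=[4.5710] v=[-1.6307]
Step 3: x=[4.0414] v=[-2.1183]
Step 4: x=[3.4737] v=[-2.2710]
Step 5: x=[2.9575] v=[-2.0647]
Step 6: x=[2.5745] v=[-1.5320]
Step 7: x=[2.3852] v=[-0.7571]
Step 8: x=[2.4196] v=[0.1376]
First v>=0 after going negative at step 8, time=2.0000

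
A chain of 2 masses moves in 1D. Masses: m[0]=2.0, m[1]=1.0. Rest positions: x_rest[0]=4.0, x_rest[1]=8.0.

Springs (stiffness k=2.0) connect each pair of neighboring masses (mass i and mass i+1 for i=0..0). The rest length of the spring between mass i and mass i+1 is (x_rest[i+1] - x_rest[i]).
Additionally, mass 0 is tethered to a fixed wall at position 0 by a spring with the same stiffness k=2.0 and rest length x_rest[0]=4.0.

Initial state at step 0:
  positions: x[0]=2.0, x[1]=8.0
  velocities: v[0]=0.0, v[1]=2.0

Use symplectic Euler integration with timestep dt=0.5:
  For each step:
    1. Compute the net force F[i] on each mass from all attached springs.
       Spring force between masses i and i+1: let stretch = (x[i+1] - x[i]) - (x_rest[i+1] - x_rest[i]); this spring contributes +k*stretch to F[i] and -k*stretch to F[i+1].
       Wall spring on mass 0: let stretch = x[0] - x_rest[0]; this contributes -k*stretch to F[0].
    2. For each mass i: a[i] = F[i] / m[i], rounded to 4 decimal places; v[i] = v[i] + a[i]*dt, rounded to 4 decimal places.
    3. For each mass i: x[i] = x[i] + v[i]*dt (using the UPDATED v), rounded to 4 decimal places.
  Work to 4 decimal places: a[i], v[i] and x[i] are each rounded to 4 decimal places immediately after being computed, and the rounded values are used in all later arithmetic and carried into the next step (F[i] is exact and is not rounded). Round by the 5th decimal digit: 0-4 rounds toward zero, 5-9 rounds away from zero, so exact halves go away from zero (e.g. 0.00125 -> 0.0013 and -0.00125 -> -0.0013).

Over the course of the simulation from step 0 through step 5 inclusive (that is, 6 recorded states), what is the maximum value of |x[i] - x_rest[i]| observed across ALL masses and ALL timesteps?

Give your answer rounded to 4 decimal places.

Step 0: x=[2.0000 8.0000] v=[0.0000 2.0000]
Step 1: x=[3.0000 8.0000] v=[2.0000 0.0000]
Step 2: x=[4.5000 7.5000] v=[3.0000 -1.0000]
Step 3: x=[5.6250 7.5000] v=[2.2500 0.0000]
Step 4: x=[5.8125 8.5625] v=[0.3750 2.1250]
Step 5: x=[5.2344 10.2500] v=[-1.1563 3.3750]
Max displacement = 2.2500

Answer: 2.2500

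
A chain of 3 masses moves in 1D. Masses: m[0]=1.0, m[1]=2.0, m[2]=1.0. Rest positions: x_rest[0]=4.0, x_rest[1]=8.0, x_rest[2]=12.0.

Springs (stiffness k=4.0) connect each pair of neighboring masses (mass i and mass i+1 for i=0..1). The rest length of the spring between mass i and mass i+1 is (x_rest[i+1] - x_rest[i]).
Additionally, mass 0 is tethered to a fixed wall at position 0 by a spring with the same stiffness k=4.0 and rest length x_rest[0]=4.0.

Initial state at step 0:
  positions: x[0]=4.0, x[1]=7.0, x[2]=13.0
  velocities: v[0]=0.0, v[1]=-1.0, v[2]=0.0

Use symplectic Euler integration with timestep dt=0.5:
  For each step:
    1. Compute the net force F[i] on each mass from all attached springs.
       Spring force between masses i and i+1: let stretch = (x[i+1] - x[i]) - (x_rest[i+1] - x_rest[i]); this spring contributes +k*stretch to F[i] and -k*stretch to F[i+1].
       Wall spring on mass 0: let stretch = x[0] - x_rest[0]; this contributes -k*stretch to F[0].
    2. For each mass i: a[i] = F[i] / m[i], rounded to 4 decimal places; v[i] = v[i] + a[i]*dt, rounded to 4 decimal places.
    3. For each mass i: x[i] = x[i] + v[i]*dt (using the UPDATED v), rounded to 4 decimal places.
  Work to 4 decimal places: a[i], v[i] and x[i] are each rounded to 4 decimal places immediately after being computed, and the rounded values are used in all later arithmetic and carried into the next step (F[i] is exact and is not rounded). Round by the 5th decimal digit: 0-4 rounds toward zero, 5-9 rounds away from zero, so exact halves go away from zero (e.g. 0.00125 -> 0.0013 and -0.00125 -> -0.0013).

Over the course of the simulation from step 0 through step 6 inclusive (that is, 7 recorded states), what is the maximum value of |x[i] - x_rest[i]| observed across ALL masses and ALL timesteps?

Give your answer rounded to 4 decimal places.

Answer: 2.0000

Derivation:
Step 0: x=[4.0000 7.0000 13.0000] v=[0.0000 -1.0000 0.0000]
Step 1: x=[3.0000 8.0000 11.0000] v=[-2.0000 2.0000 -4.0000]
Step 2: x=[4.0000 8.0000 10.0000] v=[2.0000 0.0000 -2.0000]
Step 3: x=[5.0000 7.0000 11.0000] v=[2.0000 -2.0000 2.0000]
Step 4: x=[3.0000 7.0000 12.0000] v=[-4.0000 0.0000 2.0000]
Step 5: x=[2.0000 7.5000 12.0000] v=[-2.0000 1.0000 0.0000]
Step 6: x=[4.5000 7.5000 11.5000] v=[5.0000 0.0000 -1.0000]
Max displacement = 2.0000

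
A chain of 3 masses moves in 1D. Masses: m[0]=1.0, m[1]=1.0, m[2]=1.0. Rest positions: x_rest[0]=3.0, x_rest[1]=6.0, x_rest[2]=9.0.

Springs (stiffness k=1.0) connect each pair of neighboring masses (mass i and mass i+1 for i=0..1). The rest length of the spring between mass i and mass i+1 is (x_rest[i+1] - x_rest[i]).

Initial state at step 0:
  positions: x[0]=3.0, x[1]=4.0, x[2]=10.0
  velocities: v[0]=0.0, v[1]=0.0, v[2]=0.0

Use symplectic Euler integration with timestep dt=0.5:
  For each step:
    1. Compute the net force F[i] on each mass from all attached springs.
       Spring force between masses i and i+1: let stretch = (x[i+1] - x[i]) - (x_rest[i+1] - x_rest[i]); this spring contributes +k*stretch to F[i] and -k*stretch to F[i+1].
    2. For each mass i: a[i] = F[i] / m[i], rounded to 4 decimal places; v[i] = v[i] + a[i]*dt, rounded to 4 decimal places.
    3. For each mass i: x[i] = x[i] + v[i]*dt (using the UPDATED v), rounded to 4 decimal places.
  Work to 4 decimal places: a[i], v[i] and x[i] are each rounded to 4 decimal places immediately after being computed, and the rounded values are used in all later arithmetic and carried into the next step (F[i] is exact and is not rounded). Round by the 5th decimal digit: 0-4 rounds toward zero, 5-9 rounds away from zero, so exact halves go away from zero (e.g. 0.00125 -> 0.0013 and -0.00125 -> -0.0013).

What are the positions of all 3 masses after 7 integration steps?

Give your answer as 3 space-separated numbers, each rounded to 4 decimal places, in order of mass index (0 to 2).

Step 0: x=[3.0000 4.0000 10.0000] v=[0.0000 0.0000 0.0000]
Step 1: x=[2.5000 5.2500 9.2500] v=[-1.0000 2.5000 -1.5000]
Step 2: x=[1.9375 6.8125 8.2500] v=[-1.1250 3.1250 -2.0000]
Step 3: x=[1.8438 7.5157 7.6406] v=[-0.1875 1.4063 -1.2188]
Step 4: x=[2.4181 6.8321 7.7500] v=[1.1485 -1.3672 0.2188]
Step 5: x=[3.3459 5.2745 8.3800] v=[1.8555 -3.1153 1.2599]
Step 6: x=[4.0058 4.0111 8.9836] v=[1.3198 -2.5269 1.2072]
Step 7: x=[3.9170 3.9895 9.0941] v=[-0.1776 -0.0433 0.2210]

Answer: 3.9170 3.9895 9.0941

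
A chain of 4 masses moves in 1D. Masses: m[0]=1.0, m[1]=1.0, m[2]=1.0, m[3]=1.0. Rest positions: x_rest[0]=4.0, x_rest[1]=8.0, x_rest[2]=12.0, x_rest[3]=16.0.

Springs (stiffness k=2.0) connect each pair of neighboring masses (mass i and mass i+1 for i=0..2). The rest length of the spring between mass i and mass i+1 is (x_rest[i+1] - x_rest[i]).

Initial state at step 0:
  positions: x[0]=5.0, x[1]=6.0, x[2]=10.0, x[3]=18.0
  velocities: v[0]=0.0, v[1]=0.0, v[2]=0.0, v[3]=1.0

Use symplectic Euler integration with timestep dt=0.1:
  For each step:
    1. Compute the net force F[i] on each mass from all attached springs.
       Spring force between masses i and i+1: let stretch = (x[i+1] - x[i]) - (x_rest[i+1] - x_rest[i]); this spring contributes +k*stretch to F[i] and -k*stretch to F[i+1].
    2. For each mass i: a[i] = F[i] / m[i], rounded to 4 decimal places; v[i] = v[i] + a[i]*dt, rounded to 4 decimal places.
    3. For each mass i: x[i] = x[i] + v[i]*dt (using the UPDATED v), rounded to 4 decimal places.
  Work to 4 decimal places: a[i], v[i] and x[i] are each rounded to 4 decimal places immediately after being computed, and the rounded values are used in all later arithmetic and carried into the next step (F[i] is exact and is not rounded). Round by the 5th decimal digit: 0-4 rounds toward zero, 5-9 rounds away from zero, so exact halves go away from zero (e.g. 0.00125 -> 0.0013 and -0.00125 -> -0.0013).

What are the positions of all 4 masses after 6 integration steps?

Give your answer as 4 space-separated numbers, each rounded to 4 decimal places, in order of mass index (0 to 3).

Answer: 3.9008 7.1268 11.5053 17.0672

Derivation:
Step 0: x=[5.0000 6.0000 10.0000 18.0000] v=[0.0000 0.0000 0.0000 1.0000]
Step 1: x=[4.9400 6.0600 10.0800 18.0200] v=[-0.6000 0.6000 0.8000 0.2000]
Step 2: x=[4.8224 6.1780 10.2384 17.9612] v=[-1.1760 1.1800 1.5840 -0.5880]
Step 3: x=[4.6519 6.3501 10.4701 17.8279] v=[-1.7049 1.7210 2.3165 -1.3326]
Step 4: x=[4.4354 6.5706 10.7665 17.6275] v=[-2.1653 2.2054 2.9641 -2.0042]
Step 5: x=[4.1816 6.8324 11.1162 17.3699] v=[-2.5383 2.6175 3.4971 -2.5764]
Step 6: x=[3.9008 7.1268 11.5053 17.0672] v=[-2.8081 2.9441 3.8911 -3.0271]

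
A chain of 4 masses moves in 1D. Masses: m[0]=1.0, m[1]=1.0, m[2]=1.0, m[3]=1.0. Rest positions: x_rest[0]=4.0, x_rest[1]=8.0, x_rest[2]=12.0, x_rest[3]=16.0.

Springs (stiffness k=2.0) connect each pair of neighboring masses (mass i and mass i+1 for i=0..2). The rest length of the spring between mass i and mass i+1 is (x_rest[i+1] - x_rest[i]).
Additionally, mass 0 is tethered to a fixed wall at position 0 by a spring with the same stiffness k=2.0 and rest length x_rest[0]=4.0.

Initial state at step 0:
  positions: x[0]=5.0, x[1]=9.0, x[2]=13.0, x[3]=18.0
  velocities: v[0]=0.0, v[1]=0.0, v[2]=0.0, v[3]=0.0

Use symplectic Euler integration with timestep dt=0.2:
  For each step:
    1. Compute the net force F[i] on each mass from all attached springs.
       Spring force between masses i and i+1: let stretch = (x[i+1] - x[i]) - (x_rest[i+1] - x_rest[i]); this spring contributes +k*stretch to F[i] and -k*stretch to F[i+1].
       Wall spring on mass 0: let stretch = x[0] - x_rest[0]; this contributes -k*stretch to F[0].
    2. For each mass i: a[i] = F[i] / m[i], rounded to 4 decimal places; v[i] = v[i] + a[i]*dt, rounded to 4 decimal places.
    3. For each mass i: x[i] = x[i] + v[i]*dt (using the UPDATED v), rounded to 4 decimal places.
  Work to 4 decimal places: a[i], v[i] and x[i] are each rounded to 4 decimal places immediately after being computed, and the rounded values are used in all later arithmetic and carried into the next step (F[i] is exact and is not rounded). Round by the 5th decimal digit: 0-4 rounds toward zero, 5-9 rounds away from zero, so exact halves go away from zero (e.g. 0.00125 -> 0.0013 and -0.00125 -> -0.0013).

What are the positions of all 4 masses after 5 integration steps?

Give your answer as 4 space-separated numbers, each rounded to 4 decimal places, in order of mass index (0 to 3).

Step 0: x=[5.0000 9.0000 13.0000 18.0000] v=[0.0000 0.0000 0.0000 0.0000]
Step 1: x=[4.9200 9.0000 13.0800 17.9200] v=[-0.4000 0.0000 0.4000 -0.4000]
Step 2: x=[4.7728 9.0000 13.2208 17.7728] v=[-0.7360 0.0000 0.7040 -0.7360]
Step 3: x=[4.5820 8.9995 13.3881 17.5814] v=[-0.9542 -0.0026 0.8365 -0.9568]
Step 4: x=[4.3780 8.9967 13.5398 17.3746] v=[-1.0200 -0.0142 0.7584 -1.0341]
Step 5: x=[4.1933 8.9878 13.6348 17.1810] v=[-0.9237 -0.0444 0.4751 -0.9680]

Answer: 4.1933 8.9878 13.6348 17.1810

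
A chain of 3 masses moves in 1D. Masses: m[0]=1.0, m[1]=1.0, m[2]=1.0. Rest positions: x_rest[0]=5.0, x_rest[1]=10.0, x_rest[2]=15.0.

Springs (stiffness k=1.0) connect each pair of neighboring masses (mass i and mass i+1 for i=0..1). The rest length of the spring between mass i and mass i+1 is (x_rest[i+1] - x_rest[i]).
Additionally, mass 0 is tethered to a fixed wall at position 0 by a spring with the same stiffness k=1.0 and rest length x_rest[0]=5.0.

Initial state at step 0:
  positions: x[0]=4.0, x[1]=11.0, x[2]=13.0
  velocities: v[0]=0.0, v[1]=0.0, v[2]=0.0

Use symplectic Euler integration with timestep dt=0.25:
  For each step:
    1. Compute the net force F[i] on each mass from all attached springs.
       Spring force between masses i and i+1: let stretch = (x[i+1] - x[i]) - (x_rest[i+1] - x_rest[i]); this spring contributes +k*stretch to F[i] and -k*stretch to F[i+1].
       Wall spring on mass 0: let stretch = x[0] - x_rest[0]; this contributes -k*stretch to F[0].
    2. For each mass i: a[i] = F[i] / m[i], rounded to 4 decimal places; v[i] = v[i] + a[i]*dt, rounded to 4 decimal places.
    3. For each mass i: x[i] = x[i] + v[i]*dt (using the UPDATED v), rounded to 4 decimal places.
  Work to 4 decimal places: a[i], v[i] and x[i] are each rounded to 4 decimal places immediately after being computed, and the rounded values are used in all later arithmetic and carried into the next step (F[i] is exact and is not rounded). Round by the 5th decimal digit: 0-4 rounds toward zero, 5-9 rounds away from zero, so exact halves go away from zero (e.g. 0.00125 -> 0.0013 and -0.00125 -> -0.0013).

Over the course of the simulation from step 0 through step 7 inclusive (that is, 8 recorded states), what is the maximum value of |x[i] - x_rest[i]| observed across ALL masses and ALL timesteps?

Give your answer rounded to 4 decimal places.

Answer: 2.1261

Derivation:
Step 0: x=[4.0000 11.0000 13.0000] v=[0.0000 0.0000 0.0000]
Step 1: x=[4.1875 10.6875 13.1875] v=[0.7500 -1.2500 0.7500]
Step 2: x=[4.5195 10.1250 13.5313] v=[1.3281 -2.2500 1.3750]
Step 3: x=[4.9194 9.4251 13.9747] v=[1.5996 -2.7998 1.7734]
Step 4: x=[5.2935 8.7279 14.4462] v=[1.4962 -2.7888 1.8860]
Step 5: x=[5.5514 8.1735 14.8728] v=[1.0314 -2.2178 1.7064]
Step 6: x=[5.6262 7.8739 15.1932] v=[0.2991 -1.1985 1.2816]
Step 7: x=[5.4898 7.8913 15.3687] v=[-0.5455 0.0694 0.7018]
Max displacement = 2.1261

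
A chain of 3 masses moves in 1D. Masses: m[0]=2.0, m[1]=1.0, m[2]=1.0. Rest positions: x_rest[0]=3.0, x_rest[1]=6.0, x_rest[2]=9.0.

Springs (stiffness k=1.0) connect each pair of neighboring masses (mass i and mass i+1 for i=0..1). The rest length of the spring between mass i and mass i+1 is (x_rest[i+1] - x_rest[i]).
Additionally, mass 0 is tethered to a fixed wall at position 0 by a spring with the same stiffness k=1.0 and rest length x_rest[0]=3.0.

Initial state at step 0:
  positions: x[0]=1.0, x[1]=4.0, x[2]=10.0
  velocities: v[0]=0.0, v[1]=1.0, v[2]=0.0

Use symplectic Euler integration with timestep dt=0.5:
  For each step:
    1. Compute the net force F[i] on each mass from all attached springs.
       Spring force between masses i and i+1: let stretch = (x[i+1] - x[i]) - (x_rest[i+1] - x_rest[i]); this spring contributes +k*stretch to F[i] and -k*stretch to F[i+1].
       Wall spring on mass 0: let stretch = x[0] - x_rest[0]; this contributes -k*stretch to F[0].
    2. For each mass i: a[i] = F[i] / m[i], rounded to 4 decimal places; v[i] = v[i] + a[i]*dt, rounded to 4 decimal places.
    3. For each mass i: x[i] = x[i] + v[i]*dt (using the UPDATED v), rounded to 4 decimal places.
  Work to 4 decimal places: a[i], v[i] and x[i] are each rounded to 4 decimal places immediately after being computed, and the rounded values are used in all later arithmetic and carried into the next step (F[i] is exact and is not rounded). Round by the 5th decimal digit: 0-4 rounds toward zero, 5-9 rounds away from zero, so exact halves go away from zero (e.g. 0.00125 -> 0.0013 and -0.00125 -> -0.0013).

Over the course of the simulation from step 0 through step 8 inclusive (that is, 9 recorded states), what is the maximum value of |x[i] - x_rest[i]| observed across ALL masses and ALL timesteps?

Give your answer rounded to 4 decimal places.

Step 0: x=[1.0000 4.0000 10.0000] v=[0.0000 1.0000 0.0000]
Step 1: x=[1.2500 5.2500 9.2500] v=[0.5000 2.5000 -1.5000]
Step 2: x=[1.8438 6.5000 8.2500] v=[1.1875 2.5000 -2.0000]
Step 3: x=[2.7891 7.0235 7.5625] v=[1.8906 1.0469 -1.3750]
Step 4: x=[3.9151 6.6231 7.4903] v=[2.2520 -0.8008 -0.1445]
Step 5: x=[4.8902 5.7625 7.9513] v=[1.9502 -1.7212 0.9219]
Step 6: x=[5.3631 5.2310 8.6151] v=[0.9457 -1.0630 1.3275]
Step 7: x=[5.1491 5.5786 9.1829] v=[-0.4281 0.6951 1.1355]
Step 8: x=[4.3451 6.7199 9.5996] v=[-1.6080 2.2825 0.8334]
Max displacement = 2.3631

Answer: 2.3631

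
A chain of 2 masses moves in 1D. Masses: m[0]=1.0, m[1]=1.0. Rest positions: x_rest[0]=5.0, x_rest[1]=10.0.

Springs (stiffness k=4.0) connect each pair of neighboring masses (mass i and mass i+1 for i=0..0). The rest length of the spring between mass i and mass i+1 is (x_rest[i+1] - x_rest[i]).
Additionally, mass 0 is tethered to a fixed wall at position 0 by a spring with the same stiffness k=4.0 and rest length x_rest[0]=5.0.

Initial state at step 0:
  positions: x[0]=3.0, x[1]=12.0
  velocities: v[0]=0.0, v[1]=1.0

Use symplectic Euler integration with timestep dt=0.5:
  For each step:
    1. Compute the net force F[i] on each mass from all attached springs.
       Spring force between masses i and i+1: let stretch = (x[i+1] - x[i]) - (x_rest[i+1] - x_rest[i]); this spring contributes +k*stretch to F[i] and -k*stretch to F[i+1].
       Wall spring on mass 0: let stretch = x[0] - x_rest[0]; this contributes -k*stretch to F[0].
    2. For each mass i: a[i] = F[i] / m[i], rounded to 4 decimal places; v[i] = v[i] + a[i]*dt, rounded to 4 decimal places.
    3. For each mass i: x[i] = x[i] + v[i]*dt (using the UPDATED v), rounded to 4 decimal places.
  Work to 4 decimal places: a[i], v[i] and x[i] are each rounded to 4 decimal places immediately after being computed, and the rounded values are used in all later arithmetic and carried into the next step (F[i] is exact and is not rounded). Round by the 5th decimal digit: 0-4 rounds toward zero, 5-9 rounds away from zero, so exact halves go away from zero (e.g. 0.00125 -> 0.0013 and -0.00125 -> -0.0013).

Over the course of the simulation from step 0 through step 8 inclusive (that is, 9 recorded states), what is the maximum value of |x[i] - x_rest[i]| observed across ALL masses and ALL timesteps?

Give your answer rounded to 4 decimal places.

Step 0: x=[3.0000 12.0000] v=[0.0000 1.0000]
Step 1: x=[9.0000 8.5000] v=[12.0000 -7.0000]
Step 2: x=[5.5000 10.5000] v=[-7.0000 4.0000]
Step 3: x=[1.5000 12.5000] v=[-8.0000 4.0000]
Step 4: x=[7.0000 8.5000] v=[11.0000 -8.0000]
Step 5: x=[7.0000 8.0000] v=[0.0000 -1.0000]
Step 6: x=[1.0000 11.5000] v=[-12.0000 7.0000]
Step 7: x=[4.5000 9.5000] v=[7.0000 -4.0000]
Step 8: x=[8.5000 7.5000] v=[8.0000 -4.0000]
Max displacement = 4.0000

Answer: 4.0000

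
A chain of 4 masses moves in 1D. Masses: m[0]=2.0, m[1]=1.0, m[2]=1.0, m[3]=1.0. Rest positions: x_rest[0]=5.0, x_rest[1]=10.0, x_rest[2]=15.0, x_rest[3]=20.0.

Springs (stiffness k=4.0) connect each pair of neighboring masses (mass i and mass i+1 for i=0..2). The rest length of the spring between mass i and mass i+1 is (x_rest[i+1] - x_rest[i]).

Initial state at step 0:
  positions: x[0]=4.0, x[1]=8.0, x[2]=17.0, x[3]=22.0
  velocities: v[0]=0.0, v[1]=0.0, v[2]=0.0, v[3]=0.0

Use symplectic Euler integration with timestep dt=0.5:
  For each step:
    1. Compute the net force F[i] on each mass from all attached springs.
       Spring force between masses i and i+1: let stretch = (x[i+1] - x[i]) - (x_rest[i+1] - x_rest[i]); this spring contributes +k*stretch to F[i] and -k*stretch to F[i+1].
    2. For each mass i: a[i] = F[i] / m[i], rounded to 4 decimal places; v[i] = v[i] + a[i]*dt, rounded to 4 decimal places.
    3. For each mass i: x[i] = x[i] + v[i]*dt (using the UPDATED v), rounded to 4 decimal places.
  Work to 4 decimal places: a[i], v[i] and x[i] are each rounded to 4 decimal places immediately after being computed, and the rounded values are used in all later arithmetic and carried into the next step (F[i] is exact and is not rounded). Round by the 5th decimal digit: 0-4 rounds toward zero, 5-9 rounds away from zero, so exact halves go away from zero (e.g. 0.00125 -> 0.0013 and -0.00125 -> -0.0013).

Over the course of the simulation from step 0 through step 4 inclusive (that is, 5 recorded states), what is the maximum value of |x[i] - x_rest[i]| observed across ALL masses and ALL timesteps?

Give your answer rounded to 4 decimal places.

Step 0: x=[4.0000 8.0000 17.0000 22.0000] v=[0.0000 0.0000 0.0000 0.0000]
Step 1: x=[3.5000 13.0000 13.0000 22.0000] v=[-1.0000 10.0000 -8.0000 0.0000]
Step 2: x=[5.2500 8.5000 18.0000 18.0000] v=[3.5000 -9.0000 10.0000 -8.0000]
Step 3: x=[6.1250 10.2500 13.5000 19.0000] v=[1.7500 3.5000 -9.0000 2.0000]
Step 4: x=[6.5625 11.1250 11.2500 19.5000] v=[0.8750 1.7500 -4.5000 1.0000]
Max displacement = 3.7500

Answer: 3.7500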